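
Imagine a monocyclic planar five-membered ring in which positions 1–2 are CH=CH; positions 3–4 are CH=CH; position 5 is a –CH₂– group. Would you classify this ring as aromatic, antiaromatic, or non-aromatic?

Non-aromatic

The CH2 position has four σ bonds — the tetrahedral CH₂ carbon is sp³ and has no p orbital in the ring π system — so the cyclic conjugation is interrupted.
Without a continuous loop of overlapping p orbitals the Hückel electron count never comes into play.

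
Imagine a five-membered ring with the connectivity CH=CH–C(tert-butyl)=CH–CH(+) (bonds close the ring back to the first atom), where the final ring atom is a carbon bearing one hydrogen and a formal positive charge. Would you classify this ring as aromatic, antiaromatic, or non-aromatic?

Antiaromatic

The p orbitals form a continuous loop: every atom in a ring double bond is sp² and brings one electron to the p orbital; the carbocation has an empty p orbital. The ring is fully conjugated.
Adding the contributions, 2 × 2 = 4 from the double-bond units + 0 from the CH(+) atom = 4.
A 4n π count (4, n = 1) in a planar conjugated ring means antiaromatic.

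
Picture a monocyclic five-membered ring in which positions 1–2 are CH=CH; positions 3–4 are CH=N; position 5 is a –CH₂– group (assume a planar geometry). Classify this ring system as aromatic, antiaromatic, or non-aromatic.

The CH2 position has four σ bonds — the tetrahedral CH₂ carbon is sp³ and has no p orbital in the ring π system — so the cyclic conjugation is interrupted.
A ring that is not fully conjugated cannot be aromatic or antiaromatic regardless of its π-electron count.

Non-aromatic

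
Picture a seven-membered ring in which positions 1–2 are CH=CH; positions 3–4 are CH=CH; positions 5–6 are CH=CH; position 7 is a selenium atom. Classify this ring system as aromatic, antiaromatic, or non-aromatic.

Antiaromatic

All ring atoms are sp² and supply a p orbital to the ring (each doubly-bonded ring atom is sp² with one p-orbital electron; the selenium donates one lone pair from its p orbital); the conjugation is uninterrupted.
Counting π electrons: 3 × 2 = 6 from the double-bond units + 2 from the Se atom = 8.
8 is a 4n count (n = 2), so the planar conjugated ring is antiaromatic.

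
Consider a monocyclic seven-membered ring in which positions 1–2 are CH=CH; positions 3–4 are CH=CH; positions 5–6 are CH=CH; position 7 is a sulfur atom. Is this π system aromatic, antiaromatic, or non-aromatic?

Antiaromatic

Check conjugation: the double-bond atoms are sp², each contributing one p electron; the sulfur donates one lone pair from its p orbital — every position has a p orbital, so the cyclic π system is continuous.
Adding the contributions, 3 × 2 = 6 from the double-bond units + 2 from the S atom = 8.
8 is a 4n count (n = 2), so the planar conjugated ring is antiaromatic.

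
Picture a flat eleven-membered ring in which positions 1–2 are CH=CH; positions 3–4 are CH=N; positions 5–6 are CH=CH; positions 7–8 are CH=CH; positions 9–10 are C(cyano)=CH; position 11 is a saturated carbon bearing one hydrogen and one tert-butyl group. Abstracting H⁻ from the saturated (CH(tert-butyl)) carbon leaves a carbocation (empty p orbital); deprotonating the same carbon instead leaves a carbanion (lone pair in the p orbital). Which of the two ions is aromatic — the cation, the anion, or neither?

The cation

In either ion the ring is fully conjugated: every atom, including the new sp² carbon, supplies a p orbital.
Cation: 5 × 2 + 0 = 10 π electrons → 4(2)+2, aromatic.
Anion: 5 × 2 + 2 = 12 π electrons → 4(3), antiaromatic.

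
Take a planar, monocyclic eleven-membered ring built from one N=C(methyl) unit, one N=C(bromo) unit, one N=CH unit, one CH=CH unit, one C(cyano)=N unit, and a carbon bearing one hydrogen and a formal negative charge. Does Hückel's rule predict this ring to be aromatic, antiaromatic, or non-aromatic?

Antiaromatic

The p orbitals form a continuous loop: the double-bond atoms are sp², each contributing one p electron; the doubly-bonded nitrogens are pyridine-type — their lone pairs lie in the ring plane, leaving one electron in the p orbital; the carbanion's lone pair occupies the p orbital. The ring is fully conjugated.
Tallying contributions gives 5 × 2 = 10 from the double-bond units + 2 from the CH(-) atom = 12.
With 12 = 4·3 π electrons, Hückel's rule classifies the planar ring as antiaromatic.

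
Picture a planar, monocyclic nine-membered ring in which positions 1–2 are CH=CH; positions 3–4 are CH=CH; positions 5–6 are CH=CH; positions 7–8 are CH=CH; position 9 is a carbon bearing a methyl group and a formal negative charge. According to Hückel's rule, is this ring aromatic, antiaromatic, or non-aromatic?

Check conjugation: each doubly-bonded ring atom is sp² with one p-orbital electron; the carbanion's lone pair occupies the p orbital — every position has a p orbital, so the cyclic π system is continuous.
Tallying contributions gives 4 × 2 = 8 from the double-bond units + 2 from the C(methyl)(-) atom = 10.
With 10 π electrons (n = 2), the Hückel 4n+2 condition holds.

Aromatic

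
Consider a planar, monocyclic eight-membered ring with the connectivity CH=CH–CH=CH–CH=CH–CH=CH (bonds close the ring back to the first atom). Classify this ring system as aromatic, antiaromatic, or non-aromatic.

Antiaromatic

Every ring atom contributes a p orbital perpendicular to the ring (the double-bond atoms are sp², each contributing one p electron), so the π system is cyclic and fully conjugated.
Tallying contributions gives 4 × 2 = 8 from the 4 double-bond units.
8 = 4(2); a planar, fully conjugated 4n system is antiaromatic.
(This ring is cyclooctatetraene.)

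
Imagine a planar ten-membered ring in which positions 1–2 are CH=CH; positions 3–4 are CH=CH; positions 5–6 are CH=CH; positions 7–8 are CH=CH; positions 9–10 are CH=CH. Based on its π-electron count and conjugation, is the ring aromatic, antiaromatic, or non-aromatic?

Aromatic

Every ring atom contributes a p orbital perpendicular to the ring (each doubly-bonded ring atom is sp² with one p-orbital electron), so the π system is cyclic and fully conjugated.
Tallying contributions gives 5 × 2 = 10 from the 5 double-bond units.
Since 10 = 4·2 + 2, the ring meets the 4n+2 criterion.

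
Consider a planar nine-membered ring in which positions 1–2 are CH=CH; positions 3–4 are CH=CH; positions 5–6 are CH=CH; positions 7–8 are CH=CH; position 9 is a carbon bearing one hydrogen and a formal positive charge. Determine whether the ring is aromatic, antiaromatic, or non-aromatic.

All ring atoms are sp² and supply a p orbital to the ring (the double-bond atoms are sp², each contributing one p electron; the carbocation has an empty p orbital); the conjugation is uninterrupted.
Counting π electrons: 4 × 2 = 8 from the double-bond units + 0 from the CH(+) atom = 8.
With 8 = 4·2 π electrons, Hückel's rule classifies the planar ring as antiaromatic.

Antiaromatic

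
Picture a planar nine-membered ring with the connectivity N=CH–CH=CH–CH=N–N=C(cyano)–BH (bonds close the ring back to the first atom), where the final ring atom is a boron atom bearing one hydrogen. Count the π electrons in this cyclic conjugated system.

8

The p orbitals form a continuous loop: every atom in a ring double bond is sp² and brings one electron to the p orbital; each =N– nitrogen is pyridine-type (lone pair in the sp² plane, one electron in the p orbital); the boron has an empty p orbital. The ring is fully conjugated.
Adding the contributions, 4 × 2 = 8 from the double-bond units + 0 from the BH atom = 8.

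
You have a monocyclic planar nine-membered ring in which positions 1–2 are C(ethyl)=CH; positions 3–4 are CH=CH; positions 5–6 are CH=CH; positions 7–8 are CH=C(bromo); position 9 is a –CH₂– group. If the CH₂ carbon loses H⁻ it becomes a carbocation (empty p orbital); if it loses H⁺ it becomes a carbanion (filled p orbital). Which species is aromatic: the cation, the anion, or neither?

Both ions have a continuous loop of p orbitals — each ring atom is sp².
Cation: 4 × 2 + 0 = 8 π electrons → 4(2), antiaromatic.
Anion: 4 × 2 + 2 = 10 π electrons → 4(2)+2, aromatic.

The anion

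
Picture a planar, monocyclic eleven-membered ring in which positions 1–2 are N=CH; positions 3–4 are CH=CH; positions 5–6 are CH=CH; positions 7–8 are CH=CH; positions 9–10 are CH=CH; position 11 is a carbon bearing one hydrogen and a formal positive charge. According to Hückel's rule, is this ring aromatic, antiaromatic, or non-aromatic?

Aromatic

Check conjugation: every atom in a ring double bond is sp² and brings one electron to the p orbital; the doubly-bonded nitrogens are pyridine-type — their lone pairs lie in the ring plane, leaving one electron in the p orbital; the carbocation has an empty p orbital — every position has a p orbital, so the cyclic π system is continuous.
π-electron count: 5 × 2 = 10 from the double-bond units + 0 from the CH(+) atom = 10.
With 10 π electrons (n = 2), the Hückel 4n+2 condition holds.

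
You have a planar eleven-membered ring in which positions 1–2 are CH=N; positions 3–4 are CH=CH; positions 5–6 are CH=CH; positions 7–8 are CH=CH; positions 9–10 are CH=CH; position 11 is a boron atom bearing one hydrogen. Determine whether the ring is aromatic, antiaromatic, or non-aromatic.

Aromatic

Check conjugation: every atom in a ring double bond is sp² and brings one electron to the p orbital; each sp² =N– keeps its lone pair in-plane and puts one electron into the π system; the boron has an empty p orbital — every position has a p orbital, so the cyclic π system is continuous.
Adding the contributions, 5 × 2 = 10 from the double-bond units + 0 from the BH atom = 10.
With 10 π electrons (n = 2), the Hückel 4n+2 condition holds.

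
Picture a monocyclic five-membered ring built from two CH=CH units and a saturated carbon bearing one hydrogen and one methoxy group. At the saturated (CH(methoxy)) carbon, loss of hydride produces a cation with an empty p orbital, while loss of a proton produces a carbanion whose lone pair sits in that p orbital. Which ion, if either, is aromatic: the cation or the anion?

The anion

In either ion the ring is fully conjugated: every atom, including the new sp² carbon, supplies a p orbital.
Cation: 2 × 2 + 0 = 4 π electrons → 4(1), antiaromatic.
Anion: 2 × 2 + 2 = 6 π electrons → 4(1)+2, aromatic.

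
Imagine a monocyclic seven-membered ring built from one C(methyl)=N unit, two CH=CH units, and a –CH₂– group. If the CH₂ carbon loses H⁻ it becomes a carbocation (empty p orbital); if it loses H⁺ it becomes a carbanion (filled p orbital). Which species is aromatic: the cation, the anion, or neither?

Both ions have a continuous loop of p orbitals — each ring atom is sp².
Cation: 3 × 2 + 0 = 6 π electrons → 4(1)+2, aromatic.
Anion: 3 × 2 + 2 = 8 π electrons → 4(2), antiaromatic.

The cation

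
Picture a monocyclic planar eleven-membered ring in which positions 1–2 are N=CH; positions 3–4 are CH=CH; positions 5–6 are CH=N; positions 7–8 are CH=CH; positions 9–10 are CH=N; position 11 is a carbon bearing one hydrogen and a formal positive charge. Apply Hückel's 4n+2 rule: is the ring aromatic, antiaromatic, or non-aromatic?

Every ring atom contributes a p orbital perpendicular to the ring (every atom in a ring double bond is sp² and brings one electron to the p orbital; each =N– nitrogen is pyridine-type (lone pair in the sp² plane, one electron in the p orbital); the carbocation has an empty p orbital), so the π system is cyclic and fully conjugated.
π-electron count: 5 × 2 = 10 from the double-bond units + 0 from the CH(+) atom = 10.
10 = 4(2) + 2, which satisfies Hückel's 4n+2 rule.

Aromatic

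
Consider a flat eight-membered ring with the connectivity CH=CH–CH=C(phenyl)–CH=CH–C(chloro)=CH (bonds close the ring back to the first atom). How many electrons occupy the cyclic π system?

8

All ring atoms are sp² and supply a p orbital to the ring (every atom in a ring double bond is sp² and brings one electron to the p orbital); the conjugation is uninterrupted.
Tallying contributions gives 4 × 2 = 8 from the 4 double-bond units.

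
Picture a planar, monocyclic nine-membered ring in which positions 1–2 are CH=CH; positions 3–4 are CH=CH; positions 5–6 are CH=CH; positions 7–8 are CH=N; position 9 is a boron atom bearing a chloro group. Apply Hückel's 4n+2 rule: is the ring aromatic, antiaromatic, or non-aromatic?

Antiaromatic

All ring atoms are sp² and supply a p orbital to the ring (each doubly-bonded ring atom is sp² with one p-orbital electron; each sp² =N– keeps its lone pair in-plane and puts one electron into the π system; the boron has an empty p orbital); the conjugation is uninterrupted.
π-electron count: 4 × 2 = 8 from the double-bond units + 0 from the B(chloro) atom = 8.
A 4n π count (8, n = 2) in a planar conjugated ring means antiaromatic.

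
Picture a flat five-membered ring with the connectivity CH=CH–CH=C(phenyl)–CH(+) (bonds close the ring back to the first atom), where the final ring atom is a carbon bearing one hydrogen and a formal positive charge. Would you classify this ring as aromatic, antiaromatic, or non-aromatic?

Check conjugation: the double-bond atoms are sp², each contributing one p electron; the carbocation has an empty p orbital — every position has a p orbital, so the cyclic π system is continuous.
Counting π electrons: 2 × 2 = 4 from the double-bond units + 0 from the CH(+) atom = 4.
4 = 4(1); a planar, fully conjugated 4n system is antiaromatic.

Antiaromatic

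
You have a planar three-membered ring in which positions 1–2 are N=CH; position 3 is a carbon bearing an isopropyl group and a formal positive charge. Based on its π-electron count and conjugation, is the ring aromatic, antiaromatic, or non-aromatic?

Aromatic

The p orbitals form a continuous loop: each doubly-bonded ring atom is sp² with one p-orbital electron; each =N– nitrogen is pyridine-type (lone pair in the sp² plane, one electron in the p orbital); the carbocation has an empty p orbital. The ring is fully conjugated.
Adding the contributions, 1 × 2 = 2 from the double-bond unit + 0 from the C(isopropyl)(+) atom = 2.
Since 2 = 4·0 + 2, the ring meets the 4n+2 criterion.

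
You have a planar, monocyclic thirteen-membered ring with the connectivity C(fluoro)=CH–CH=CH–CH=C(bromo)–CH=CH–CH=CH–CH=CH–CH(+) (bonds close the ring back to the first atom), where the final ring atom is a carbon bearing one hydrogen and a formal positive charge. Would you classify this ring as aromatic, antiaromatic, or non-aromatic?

Antiaromatic

Check conjugation: every atom in a ring double bond is sp² and brings one electron to the p orbital; the carbocation has an empty p orbital — every position has a p orbital, so the cyclic π system is continuous.
Tallying contributions gives 6 × 2 = 12 from the double-bond units + 0 from the CH(+) atom = 12.
A 4n π count (12, n = 3) in a planar conjugated ring means antiaromatic.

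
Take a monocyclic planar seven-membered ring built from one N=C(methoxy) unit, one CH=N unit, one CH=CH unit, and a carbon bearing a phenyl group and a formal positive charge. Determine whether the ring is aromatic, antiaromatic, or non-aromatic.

Aromatic

Check conjugation: the double-bond atoms are sp², each contributing one p electron; each =N– nitrogen is pyridine-type (lone pair in the sp² plane, one electron in the p orbital); the carbocation has an empty p orbital — every position has a p orbital, so the cyclic π system is continuous.
Adding the contributions, 3 × 2 = 6 from the double-bond units + 0 from the C(phenyl)(+) atom = 6.
That gives a 4n+2 count (6, n = 1).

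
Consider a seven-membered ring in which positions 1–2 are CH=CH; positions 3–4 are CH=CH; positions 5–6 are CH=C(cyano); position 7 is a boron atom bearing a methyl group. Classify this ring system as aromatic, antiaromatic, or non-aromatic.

Check conjugation: every atom in a ring double bond is sp² and brings one electron to the p orbital; the boron has an empty p orbital — every position has a p orbital, so the cyclic π system is continuous.
Counting π electrons: 3 × 2 = 6 from the double-bond units + 0 from the B(methyl) atom = 6.
That gives a 4n+2 count (6, n = 1).

Aromatic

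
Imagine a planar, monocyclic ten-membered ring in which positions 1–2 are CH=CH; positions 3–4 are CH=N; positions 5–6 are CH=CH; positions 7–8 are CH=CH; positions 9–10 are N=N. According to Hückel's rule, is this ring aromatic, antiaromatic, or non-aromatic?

The p orbitals form a continuous loop: each doubly-bonded ring atom is sp² with one p-orbital electron; each sp² =N– keeps its lone pair in-plane and puts one electron into the π system. The ring is fully conjugated.
Tallying contributions gives 5 × 2 = 10 from the 5 double-bond units.
10 = 4(2) + 2, which satisfies Hückel's 4n+2 rule.

Aromatic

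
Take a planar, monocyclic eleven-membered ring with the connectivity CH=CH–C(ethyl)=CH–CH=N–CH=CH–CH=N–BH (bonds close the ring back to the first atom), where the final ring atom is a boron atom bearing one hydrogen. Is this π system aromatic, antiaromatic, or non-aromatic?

Check conjugation: every atom in a ring double bond is sp² and brings one electron to the p orbital; each sp² =N– keeps its lone pair in-plane and puts one electron into the π system; the boron has an empty p orbital — every position has a p orbital, so the cyclic π system is continuous.
Counting π electrons: 5 × 2 = 10 from the double-bond units + 0 from the BH atom = 10.
Since 10 = 4·2 + 2, the ring meets the 4n+2 criterion.

Aromatic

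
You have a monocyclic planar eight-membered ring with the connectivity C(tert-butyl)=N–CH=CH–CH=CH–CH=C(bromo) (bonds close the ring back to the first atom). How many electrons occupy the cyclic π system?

8

Every ring atom contributes a p orbital perpendicular to the ring (the double-bond atoms are sp², each contributing one p electron; each sp² =N– keeps its lone pair in-plane and puts one electron into the π system), so the π system is cyclic and fully conjugated.
Tallying contributions gives 4 × 2 = 8 from the 4 double-bond units.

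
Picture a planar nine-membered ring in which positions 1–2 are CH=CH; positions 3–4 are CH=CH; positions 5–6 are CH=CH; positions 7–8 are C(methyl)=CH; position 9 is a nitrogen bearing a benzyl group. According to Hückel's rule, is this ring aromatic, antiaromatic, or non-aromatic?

All ring atoms are sp² and supply a p orbital to the ring (every atom in a ring double bond is sp² and brings one electron to the p orbital; the pyrrole-type nitrogen donates its lone pair from the p orbital); the conjugation is uninterrupted.
Adding the contributions, 4 × 2 = 8 from the double-bond units + 2 from the N(benzyl) atom = 10.
Since 10 = 4·2 + 2, the ring meets the 4n+2 criterion.

Aromatic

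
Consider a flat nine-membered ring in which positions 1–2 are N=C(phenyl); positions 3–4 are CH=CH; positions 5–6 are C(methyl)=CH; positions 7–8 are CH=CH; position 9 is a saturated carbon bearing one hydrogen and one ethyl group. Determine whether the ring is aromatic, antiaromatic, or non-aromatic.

Non-aromatic

At the CH(ethyl) position, that saturated carbon is sp³ and has no p orbital in the ring π system; the ring's p-orbital overlap is broken there.
Broken conjugation rules out both aromaticity and antiaromaticity.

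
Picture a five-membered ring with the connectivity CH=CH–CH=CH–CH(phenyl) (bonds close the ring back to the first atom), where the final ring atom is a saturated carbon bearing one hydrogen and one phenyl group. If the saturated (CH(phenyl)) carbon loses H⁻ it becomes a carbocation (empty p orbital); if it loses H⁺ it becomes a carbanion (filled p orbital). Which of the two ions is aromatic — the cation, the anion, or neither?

The anion

In both ions every ring atom is sp² and contributes a p orbital, so both rings are fully conjugated.
Cation: 2 × 2 + 0 = 4 π electrons → 4(1), antiaromatic.
Anion: 2 × 2 + 2 = 6 π electrons → 4(1)+2, aromatic.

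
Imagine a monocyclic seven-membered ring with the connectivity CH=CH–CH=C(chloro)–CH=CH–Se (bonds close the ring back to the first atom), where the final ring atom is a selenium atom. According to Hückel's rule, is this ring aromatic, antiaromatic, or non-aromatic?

The p orbitals form a continuous loop: the double-bond atoms are sp², each contributing one p electron; the selenium donates one lone pair from its p orbital. The ring is fully conjugated.
π-electron count: 3 × 2 = 6 from the double-bond units + 2 from the Se atom = 8.
8 = 4(2); a planar, fully conjugated 4n system is antiaromatic.

Antiaromatic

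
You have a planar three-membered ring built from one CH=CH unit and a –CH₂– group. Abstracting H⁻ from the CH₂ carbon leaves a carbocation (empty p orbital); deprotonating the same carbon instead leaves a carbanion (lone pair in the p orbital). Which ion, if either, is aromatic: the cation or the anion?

The cation

Both ions have a continuous loop of p orbitals — each ring atom is sp².
Cation: 1 × 2 + 0 = 2 π electrons → 4(0)+2, aromatic.
Anion: 1 × 2 + 2 = 4 π electrons → 4(1), antiaromatic.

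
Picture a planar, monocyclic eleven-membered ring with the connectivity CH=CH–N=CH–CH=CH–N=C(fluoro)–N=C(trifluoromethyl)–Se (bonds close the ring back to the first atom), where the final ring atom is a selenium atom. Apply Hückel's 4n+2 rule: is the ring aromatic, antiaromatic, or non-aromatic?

Antiaromatic

Every ring atom contributes a p orbital perpendicular to the ring (every atom in a ring double bond is sp² and brings one electron to the p orbital; the doubly-bonded nitrogens are pyridine-type — their lone pairs lie in the ring plane, leaving one electron in the p orbital; the selenium donates one lone pair from its p orbital), so the π system is cyclic and fully conjugated.
Tallying contributions gives 5 × 2 = 10 from the double-bond units + 2 from the Se atom = 12.
12 = 4(3); a planar, fully conjugated 4n system is antiaromatic.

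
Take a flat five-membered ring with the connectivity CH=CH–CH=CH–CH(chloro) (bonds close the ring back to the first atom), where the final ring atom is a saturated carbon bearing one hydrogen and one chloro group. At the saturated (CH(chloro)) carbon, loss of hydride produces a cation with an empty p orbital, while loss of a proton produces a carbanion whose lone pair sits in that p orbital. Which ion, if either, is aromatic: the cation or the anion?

The anion

In both ions every ring atom is sp² and contributes a p orbital, so both rings are fully conjugated.
Cation: 2 × 2 + 0 = 4 π electrons → 4(1), antiaromatic.
Anion: 2 × 2 + 2 = 6 π electrons → 4(1)+2, aromatic.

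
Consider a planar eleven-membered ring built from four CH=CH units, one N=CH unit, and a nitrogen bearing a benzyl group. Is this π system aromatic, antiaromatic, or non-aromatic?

Antiaromatic

All ring atoms are sp² and supply a p orbital to the ring (each doubly-bonded ring atom is sp² with one p-orbital electron; each =N– nitrogen is pyridine-type (lone pair in the sp² plane, one electron in the p orbital); the pyrrole-type nitrogen donates its lone pair from the p orbital); the conjugation is uninterrupted.
Counting π electrons: 5 × 2 = 10 from the double-bond units + 2 from the N(benzyl) atom = 12.
With 12 = 4·3 π electrons, Hückel's rule classifies the planar ring as antiaromatic.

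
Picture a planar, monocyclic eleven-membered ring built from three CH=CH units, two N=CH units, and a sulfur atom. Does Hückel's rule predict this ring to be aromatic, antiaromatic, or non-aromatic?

Antiaromatic

All ring atoms are sp² and supply a p orbital to the ring (each doubly-bonded ring atom is sp² with one p-orbital electron; the doubly-bonded nitrogens are pyridine-type — their lone pairs lie in the ring plane, leaving one electron in the p orbital; the sulfur donates one lone pair from its p orbital); the conjugation is uninterrupted.
Adding the contributions, 5 × 2 = 10 from the double-bond units + 2 from the S atom = 12.
With 12 = 4·3 π electrons, Hückel's rule classifies the planar ring as antiaromatic.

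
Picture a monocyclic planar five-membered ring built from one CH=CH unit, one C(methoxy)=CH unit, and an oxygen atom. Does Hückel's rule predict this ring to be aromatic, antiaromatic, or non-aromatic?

All ring atoms are sp² and supply a p orbital to the ring (the double-bond atoms are sp², each contributing one p electron; the oxygen donates one lone pair from its p orbital); the conjugation is uninterrupted.
Counting π electrons: 2 × 2 = 4 from the double-bond units + 2 from the O atom = 6.
With 6 π electrons (n = 1), the Hückel 4n+2 condition holds.

Aromatic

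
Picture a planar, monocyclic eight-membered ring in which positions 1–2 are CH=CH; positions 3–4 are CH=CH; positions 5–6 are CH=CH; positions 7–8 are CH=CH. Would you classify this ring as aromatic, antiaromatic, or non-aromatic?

Every ring atom contributes a p orbital perpendicular to the ring (the double-bond atoms are sp², each contributing one p electron), so the π system is cyclic and fully conjugated.
Adding the contributions, 4 × 2 = 8 from the 4 double-bond units.
With 8 = 4·2 π electrons, Hückel's rule classifies the planar ring as antiaromatic.

Antiaromatic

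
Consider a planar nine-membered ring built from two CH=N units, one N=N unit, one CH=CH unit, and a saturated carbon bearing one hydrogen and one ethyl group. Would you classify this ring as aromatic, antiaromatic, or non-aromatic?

Non-aromatic

The CH(ethyl) carbon is saturated: that saturated carbon is sp³ and has no p orbital in the ring π system. Conjugation is not continuous around the ring.
Without a continuous loop of overlapping p orbitals the Hückel electron count never comes into play.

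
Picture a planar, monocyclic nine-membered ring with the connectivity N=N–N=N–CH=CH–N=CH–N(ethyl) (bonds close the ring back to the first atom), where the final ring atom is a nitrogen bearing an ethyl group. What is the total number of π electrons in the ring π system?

10

All ring atoms are sp² and supply a p orbital to the ring (every atom in a ring double bond is sp² and brings one electron to the p orbital; each sp² =N– keeps its lone pair in-plane and puts one electron into the π system; the pyrrole-type nitrogen donates its lone pair from the p orbital); the conjugation is uninterrupted.
Counting π electrons: 4 × 2 = 8 from the double-bond units + 2 from the N(ethyl) atom = 10.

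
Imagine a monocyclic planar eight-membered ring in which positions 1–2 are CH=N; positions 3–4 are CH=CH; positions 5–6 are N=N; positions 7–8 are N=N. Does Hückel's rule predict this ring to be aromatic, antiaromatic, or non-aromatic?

The p orbitals form a continuous loop: every atom in a ring double bond is sp² and brings one electron to the p orbital; each sp² =N– keeps its lone pair in-plane and puts one electron into the π system. The ring is fully conjugated.
Tallying contributions gives 4 × 2 = 8 from the 4 double-bond units.
With 8 = 4·2 π electrons, Hückel's rule classifies the planar ring as antiaromatic.

Antiaromatic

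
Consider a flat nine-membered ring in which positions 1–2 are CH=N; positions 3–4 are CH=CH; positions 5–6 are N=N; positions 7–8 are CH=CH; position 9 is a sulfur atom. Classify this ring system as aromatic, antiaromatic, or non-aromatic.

All ring atoms are sp² and supply a p orbital to the ring (each doubly-bonded ring atom is sp² with one p-orbital electron; each sp² =N– keeps its lone pair in-plane and puts one electron into the π system; the sulfur donates one lone pair from its p orbital); the conjugation is uninterrupted.
π-electron count: 4 × 2 = 8 from the double-bond units + 2 from the S atom = 10.
Since 10 = 4·2 + 2, the ring meets the 4n+2 criterion.

Aromatic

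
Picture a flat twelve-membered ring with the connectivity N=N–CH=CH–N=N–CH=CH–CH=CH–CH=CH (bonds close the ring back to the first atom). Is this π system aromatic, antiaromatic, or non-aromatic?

The p orbitals form a continuous loop: the double-bond atoms are sp², each contributing one p electron; each =N– nitrogen is pyridine-type (lone pair in the sp² plane, one electron in the p orbital). The ring is fully conjugated.
Adding the contributions, 6 × 2 = 12 from the 6 double-bond units.
A 4n π count (12, n = 3) in a planar conjugated ring means antiaromatic.

Antiaromatic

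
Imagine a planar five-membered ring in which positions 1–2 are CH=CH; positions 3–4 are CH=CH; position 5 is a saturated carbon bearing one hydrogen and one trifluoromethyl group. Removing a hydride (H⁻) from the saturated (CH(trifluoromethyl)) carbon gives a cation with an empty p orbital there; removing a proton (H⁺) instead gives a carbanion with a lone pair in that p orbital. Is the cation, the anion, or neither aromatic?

The anion

In both ions every ring atom is sp² and contributes a p orbital, so both rings are fully conjugated.
Cation: 2 × 2 + 0 = 4 π electrons → 4(1), antiaromatic.
Anion: 2 × 2 + 2 = 6 π electrons → 4(1)+2, aromatic.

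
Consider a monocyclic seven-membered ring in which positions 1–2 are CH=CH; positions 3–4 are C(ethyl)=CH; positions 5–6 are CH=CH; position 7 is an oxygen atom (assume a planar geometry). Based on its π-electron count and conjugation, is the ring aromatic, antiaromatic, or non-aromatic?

Antiaromatic

Every ring atom contributes a p orbital perpendicular to the ring (every atom in a ring double bond is sp² and brings one electron to the p orbital; the oxygen donates one lone pair from its p orbital), so the π system is cyclic and fully conjugated.
Counting π electrons: 3 × 2 = 6 from the double-bond units + 2 from the O atom = 8.
A 4n π count (8, n = 2) in a planar conjugated ring means antiaromatic.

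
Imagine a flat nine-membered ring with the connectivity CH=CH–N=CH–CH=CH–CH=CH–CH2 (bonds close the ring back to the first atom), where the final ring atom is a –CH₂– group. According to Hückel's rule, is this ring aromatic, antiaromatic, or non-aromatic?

The CH2 carbon is saturated: the tetrahedral CH₂ carbon is sp³ and has no p orbital in the ring π system. Conjugation is not continuous around the ring.
Without a continuous loop of overlapping p orbitals the Hückel electron count never comes into play.

Non-aromatic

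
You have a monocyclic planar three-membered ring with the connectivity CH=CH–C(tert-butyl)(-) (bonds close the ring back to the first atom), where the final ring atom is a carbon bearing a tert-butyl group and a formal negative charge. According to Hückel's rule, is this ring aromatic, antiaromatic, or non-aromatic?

Antiaromatic

Every ring atom contributes a p orbital perpendicular to the ring (the double-bond atoms are sp², each contributing one p electron; the carbanion's lone pair occupies the p orbital), so the π system is cyclic and fully conjugated.
π-electron count: 1 × 2 = 2 from the double-bond unit + 2 from the C(tert-butyl)(-) atom = 4.
With 4 = 4·1 π electrons, Hückel's rule classifies the planar ring as antiaromatic.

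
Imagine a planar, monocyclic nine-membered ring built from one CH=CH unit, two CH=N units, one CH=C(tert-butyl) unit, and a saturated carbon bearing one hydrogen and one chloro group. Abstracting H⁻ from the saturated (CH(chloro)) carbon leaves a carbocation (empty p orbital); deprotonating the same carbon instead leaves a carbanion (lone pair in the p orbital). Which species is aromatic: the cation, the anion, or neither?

In both ions every ring atom is sp² and contributes a p orbital, so both rings are fully conjugated.
Cation: 4 × 2 + 0 = 8 π electrons → 4(2), antiaromatic.
Anion: 4 × 2 + 2 = 10 π electrons → 4(2)+2, aromatic.

The anion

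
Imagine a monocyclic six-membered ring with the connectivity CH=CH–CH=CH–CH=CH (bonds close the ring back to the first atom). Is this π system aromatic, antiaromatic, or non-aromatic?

Aromatic

Check conjugation: each doubly-bonded ring atom is sp² with one p-orbital electron — every position has a p orbital, so the cyclic π system is continuous.
π-electron count: 3 × 2 = 6 from the 3 double-bond units.
With 6 π electrons (n = 1), the Hückel 4n+2 condition holds.
(The species described is benzene.)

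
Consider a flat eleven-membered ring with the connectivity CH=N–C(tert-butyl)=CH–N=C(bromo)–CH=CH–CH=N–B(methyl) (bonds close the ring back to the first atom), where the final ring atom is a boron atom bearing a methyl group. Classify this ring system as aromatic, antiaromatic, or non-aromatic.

Aromatic

All ring atoms are sp² and supply a p orbital to the ring (each doubly-bonded ring atom is sp² with one p-orbital electron; each sp² =N– keeps its lone pair in-plane and puts one electron into the π system; the boron has an empty p orbital); the conjugation is uninterrupted.
Counting π electrons: 5 × 2 = 10 from the double-bond units + 0 from the B(methyl) atom = 10.
That gives a 4n+2 count (10, n = 2).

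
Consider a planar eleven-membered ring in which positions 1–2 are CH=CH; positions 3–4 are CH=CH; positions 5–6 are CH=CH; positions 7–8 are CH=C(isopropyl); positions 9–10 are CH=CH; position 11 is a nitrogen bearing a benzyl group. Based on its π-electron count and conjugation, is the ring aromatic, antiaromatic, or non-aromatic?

Antiaromatic

All ring atoms are sp² and supply a p orbital to the ring (the double-bond atoms are sp², each contributing one p electron; the pyrrole-type nitrogen donates its lone pair from the p orbital); the conjugation is uninterrupted.
Tallying contributions gives 5 × 2 = 10 from the double-bond units + 2 from the N(benzyl) atom = 12.
12 is a 4n count (n = 3), so the planar conjugated ring is antiaromatic.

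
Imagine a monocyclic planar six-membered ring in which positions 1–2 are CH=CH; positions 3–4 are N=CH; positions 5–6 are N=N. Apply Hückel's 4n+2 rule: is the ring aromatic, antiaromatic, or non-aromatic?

The p orbitals form a continuous loop: each doubly-bonded ring atom is sp² with one p-orbital electron; each sp² =N– keeps its lone pair in-plane and puts one electron into the π system. The ring is fully conjugated.
Adding the contributions, 3 × 2 = 6 from the 3 double-bond units.
With 6 π electrons (n = 1), the Hückel 4n+2 condition holds.

Aromatic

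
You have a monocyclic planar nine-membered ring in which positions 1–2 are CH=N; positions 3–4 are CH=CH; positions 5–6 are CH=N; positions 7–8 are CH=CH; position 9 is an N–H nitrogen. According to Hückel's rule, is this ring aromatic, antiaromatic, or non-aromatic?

Aromatic

Every ring atom contributes a p orbital perpendicular to the ring (the double-bond atoms are sp², each contributing one p electron; the doubly-bonded nitrogens are pyridine-type — their lone pairs lie in the ring plane, leaving one electron in the p orbital; the pyrrole-type nitrogen donates its lone pair from the p orbital), so the π system is cyclic and fully conjugated.
Tallying contributions gives 4 × 2 = 8 from the double-bond units + 2 from the NH atom = 10.
Since 10 = 4·2 + 2, the ring meets the 4n+2 criterion.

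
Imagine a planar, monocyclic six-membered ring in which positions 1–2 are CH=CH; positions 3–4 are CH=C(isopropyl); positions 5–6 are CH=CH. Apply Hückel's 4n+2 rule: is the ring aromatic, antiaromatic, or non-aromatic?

Every ring atom contributes a p orbital perpendicular to the ring (each doubly-bonded ring atom is sp² with one p-orbital electron), so the π system is cyclic and fully conjugated.
π-electron count: 3 × 2 = 6 from the 3 double-bond units.
That gives a 4n+2 count (6, n = 1).

Aromatic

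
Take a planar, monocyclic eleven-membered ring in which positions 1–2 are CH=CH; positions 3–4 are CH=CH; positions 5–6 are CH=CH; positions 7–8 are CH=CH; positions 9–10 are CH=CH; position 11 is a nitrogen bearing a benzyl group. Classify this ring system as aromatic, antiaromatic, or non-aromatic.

All ring atoms are sp² and supply a p orbital to the ring (the double-bond atoms are sp², each contributing one p electron; the pyrrole-type nitrogen donates its lone pair from the p orbital); the conjugation is uninterrupted.
π-electron count: 5 × 2 = 10 from the double-bond units + 2 from the N(benzyl) atom = 12.
A 4n π count (12, n = 3) in a planar conjugated ring means antiaromatic.

Antiaromatic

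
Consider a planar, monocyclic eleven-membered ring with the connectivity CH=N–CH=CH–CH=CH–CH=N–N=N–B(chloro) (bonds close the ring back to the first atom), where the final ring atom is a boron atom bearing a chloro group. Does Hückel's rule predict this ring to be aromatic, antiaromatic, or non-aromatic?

Check conjugation: each doubly-bonded ring atom is sp² with one p-orbital electron; each =N– nitrogen is pyridine-type (lone pair in the sp² plane, one electron in the p orbital); the boron has an empty p orbital — every position has a p orbital, so the cyclic π system is continuous.
Counting π electrons: 5 × 2 = 10 from the double-bond units + 0 from the B(chloro) atom = 10.
That gives a 4n+2 count (10, n = 2).

Aromatic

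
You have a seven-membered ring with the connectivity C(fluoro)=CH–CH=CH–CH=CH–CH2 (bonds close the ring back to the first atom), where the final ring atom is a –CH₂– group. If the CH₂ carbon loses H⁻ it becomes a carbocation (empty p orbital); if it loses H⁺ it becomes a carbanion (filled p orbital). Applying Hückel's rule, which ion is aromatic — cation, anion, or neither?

Once that carbon is sp², every ring atom has a p orbital and both ions are fully conjugated.
Cation: 3 × 2 + 0 = 6 π electrons → 4(1)+2, aromatic.
Anion: 3 × 2 + 2 = 8 π electrons → 4(2), antiaromatic.

The cation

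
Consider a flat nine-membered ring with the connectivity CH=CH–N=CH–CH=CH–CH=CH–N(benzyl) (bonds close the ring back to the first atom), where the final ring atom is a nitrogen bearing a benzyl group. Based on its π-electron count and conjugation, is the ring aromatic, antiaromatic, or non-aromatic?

Check conjugation: every atom in a ring double bond is sp² and brings one electron to the p orbital; each sp² =N– keeps its lone pair in-plane and puts one electron into the π system; the pyrrole-type nitrogen donates its lone pair from the p orbital — every position has a p orbital, so the cyclic π system is continuous.
Counting π electrons: 4 × 2 = 8 from the double-bond units + 2 from the N(benzyl) atom = 10.
With 10 π electrons (n = 2), the Hückel 4n+2 condition holds.

Aromatic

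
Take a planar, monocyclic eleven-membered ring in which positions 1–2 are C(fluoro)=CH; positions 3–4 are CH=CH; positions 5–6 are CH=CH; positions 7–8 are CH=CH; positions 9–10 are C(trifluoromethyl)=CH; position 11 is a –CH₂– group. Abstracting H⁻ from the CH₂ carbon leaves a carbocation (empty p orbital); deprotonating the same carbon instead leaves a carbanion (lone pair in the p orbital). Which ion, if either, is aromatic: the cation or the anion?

In either ion the ring is fully conjugated: every atom, including the new sp² carbon, supplies a p orbital.
Cation: 5 × 2 + 0 = 10 π electrons → 4(2)+2, aromatic.
Anion: 5 × 2 + 2 = 12 π electrons → 4(3), antiaromatic.

The cation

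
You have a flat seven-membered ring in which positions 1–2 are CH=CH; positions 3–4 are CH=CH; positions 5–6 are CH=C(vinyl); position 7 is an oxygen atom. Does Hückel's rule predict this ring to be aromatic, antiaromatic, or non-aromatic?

The p orbitals form a continuous loop: every atom in a ring double bond is sp² and brings one electron to the p orbital; the oxygen donates one lone pair from its p orbital. The ring is fully conjugated.
Tallying contributions gives 3 × 2 = 6 from the double-bond units + 2 from the O atom = 8.
A 4n π count (8, n = 2) in a planar conjugated ring means antiaromatic.

Antiaromatic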